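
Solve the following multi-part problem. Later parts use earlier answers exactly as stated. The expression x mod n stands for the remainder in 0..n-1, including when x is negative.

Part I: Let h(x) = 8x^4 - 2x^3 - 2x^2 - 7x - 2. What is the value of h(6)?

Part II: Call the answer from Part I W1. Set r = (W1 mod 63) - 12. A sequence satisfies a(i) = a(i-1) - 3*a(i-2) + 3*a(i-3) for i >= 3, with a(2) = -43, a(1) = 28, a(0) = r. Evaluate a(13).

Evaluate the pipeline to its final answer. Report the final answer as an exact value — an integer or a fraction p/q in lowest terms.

4760

Part I: 8*(6)^4 - 2*(6)^3 - 2*(6)^2 - 7*(6)^1 - 2 = (10368) + (-432) + (-72) + (-42) + (-2) = 9820; answer 9820
Part II: W1 = 9820; r = 43; a(3) = 1*(-43) - 3*(28) + 3*(43) = 2; iterating: a(3)=2, a(4)=215, a(5)=80, a(6)=-559, a(7)=-154, a(8)=1763, a(9)=548, a(10)=-5203, a(11)=-1558, a(12)=15695, a(13)=4760; answer 4760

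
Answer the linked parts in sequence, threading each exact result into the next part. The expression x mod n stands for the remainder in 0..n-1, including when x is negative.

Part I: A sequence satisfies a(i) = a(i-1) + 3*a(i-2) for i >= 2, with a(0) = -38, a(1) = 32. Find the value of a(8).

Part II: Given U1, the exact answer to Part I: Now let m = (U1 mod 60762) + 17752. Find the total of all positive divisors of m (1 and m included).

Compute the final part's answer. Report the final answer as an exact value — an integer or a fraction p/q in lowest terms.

249984

Part I: a(2) = 1*(32) + 3*(-38) = -82; iterating: a(2)=-82, a(3)=14, a(4)=-232, a(5)=-190, a(6)=-886, a(7)=-1456, a(8)=-4114; answer -4114
Part II: U1 = -4114; m = 74400; 74400 = 2^5 * 3 * 5^2 * 31; sigma = (1 + 2 + 4 + 8 + 16 + 32) * (1 + 3) * (1 + 5 + 25) * (1 + 31) = 63 * 4 * 31 * 32 = 249984; answer 249984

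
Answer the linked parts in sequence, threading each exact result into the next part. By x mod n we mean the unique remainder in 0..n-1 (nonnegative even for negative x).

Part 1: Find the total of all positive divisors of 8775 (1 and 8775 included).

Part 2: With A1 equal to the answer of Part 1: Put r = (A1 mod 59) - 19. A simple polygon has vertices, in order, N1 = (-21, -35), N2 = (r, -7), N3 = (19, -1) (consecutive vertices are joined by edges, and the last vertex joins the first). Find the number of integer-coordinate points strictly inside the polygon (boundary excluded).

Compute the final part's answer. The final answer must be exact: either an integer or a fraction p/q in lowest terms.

283

Part 1: 8775 = 3^3 * 5^2 * 13; sigma = (1 + 3 + 9 + 27) * (1 + 5 + 25) * (1 + 13) = 40 * 31 * 14 = 17360; answer 17360
Part 2: A1 = 17360; r = -5; cross terms: (-21*-7 - -5*-35)=-28, (-5*-1 - 19*-7)=138, (19*-35 - -21*-1)=-686; twice the area = |-576| = 576; area = 288; boundary points = 4 + 6 + 2 = 12; strictly interior points = area - boundary/2 + 1 = 283; answer 283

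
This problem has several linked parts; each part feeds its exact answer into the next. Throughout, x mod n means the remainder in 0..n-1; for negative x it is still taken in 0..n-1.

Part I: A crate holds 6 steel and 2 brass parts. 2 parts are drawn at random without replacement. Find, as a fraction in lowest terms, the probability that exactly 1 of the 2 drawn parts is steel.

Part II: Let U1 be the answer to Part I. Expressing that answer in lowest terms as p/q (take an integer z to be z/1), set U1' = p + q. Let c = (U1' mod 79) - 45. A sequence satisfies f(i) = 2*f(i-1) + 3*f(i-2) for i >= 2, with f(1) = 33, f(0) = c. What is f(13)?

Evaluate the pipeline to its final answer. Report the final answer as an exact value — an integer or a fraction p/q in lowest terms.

-797127

Part I: total draws C(8,2) = 28; favorable C(6,1)*C(2,1) = 12; P = 3/7; answer 3/7
Part II: U1 = 3/7; threaded value p + q = 10; c = -35; f(2) = 2*(33) + 3*(-35) = -39; iterating: f(2)=-39, f(3)=21, f(4)=-75, f(5)=-87, f(6)=-399, f(7)=-1059, f(8)=-3315, f(9)=-9807, f(10)=-29559, f(11)=-88539, f(12)=-265755, f(13)=-797127; answer -797127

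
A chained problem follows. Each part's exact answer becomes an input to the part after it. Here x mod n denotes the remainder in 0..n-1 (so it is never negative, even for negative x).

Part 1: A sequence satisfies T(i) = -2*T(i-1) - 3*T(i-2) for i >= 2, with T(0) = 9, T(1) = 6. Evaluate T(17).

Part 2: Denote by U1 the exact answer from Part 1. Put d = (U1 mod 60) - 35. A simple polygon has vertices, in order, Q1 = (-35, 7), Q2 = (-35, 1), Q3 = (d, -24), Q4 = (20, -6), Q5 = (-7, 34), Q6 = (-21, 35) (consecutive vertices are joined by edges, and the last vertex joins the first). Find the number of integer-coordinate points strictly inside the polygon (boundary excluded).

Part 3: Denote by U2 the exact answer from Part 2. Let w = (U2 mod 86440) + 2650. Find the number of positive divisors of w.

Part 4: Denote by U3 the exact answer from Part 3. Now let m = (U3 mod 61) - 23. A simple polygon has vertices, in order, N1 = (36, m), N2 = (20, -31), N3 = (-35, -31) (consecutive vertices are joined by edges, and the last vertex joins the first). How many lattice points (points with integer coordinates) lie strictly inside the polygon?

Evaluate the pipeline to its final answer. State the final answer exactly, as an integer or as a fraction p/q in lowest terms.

405

Part 1: T(2) = -2*(6) - 3*(9) = -39; iterating: T(2)=-39, T(3)=60, T(4)=-3, T(5)=-174, T(6)=357, T(7)=-192, T(8)=-687, T(9)=1950, T(10)=-1839, T(11)=-2172, T(12)=9861, T(13)=-13206, T(14)=-3171, T(15)=45960, T(16)=-82407, T(17)=26934; answer 26934
Part 2: U1 = 26934; d = 19; cross terms: (-35*1 - -35*7)=210, (-35*-24 - 19*1)=821, (19*-6 - 20*-24)=366, (20*34 - -7*-6)=638, (-7*35 - -21*34)=469, (-21*7 - -35*35)=1078; twice the area = |3582| = 3582; area = 1791; boundary points = 6 + 1 + 1 + 1 + 1 + 14 = 24; strictly interior points = area - boundary/2 + 1 = 1780; answer 1780
Part 3: U2 = 1780; w = 4430; 4430 = 2 * 5 * 443; number of divisors = (1+1) * (1+1) * (1+1) = 8; answer 8
Part 4: U3 = 8; m = -15; cross terms: (36*-31 - 20*-15)=-816, (20*-31 - -35*-31)=-1705, (-35*-15 - 36*-31)=1641; twice the area = |-880| = 880; area = 440; boundary points = 16 + 55 + 1 = 72; strictly interior points = area - boundary/2 + 1 = 405; answer 405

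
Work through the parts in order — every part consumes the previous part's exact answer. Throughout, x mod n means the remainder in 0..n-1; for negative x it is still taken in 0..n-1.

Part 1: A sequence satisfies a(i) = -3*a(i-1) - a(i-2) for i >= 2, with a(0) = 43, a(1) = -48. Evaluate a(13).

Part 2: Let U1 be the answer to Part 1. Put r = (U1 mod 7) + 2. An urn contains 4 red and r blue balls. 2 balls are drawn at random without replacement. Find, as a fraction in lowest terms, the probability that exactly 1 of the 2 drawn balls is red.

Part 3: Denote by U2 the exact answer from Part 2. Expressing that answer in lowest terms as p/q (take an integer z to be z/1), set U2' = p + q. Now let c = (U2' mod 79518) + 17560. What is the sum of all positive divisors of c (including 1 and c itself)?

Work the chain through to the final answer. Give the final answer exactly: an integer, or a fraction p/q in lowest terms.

17610

Part 1: a(2) = -3*(-48) - 1*(43) = 101; iterating: a(2)=101, a(3)=-255, a(4)=664, a(5)=-1737, a(6)=4547, a(7)=-11904, a(8)=31165, a(9)=-81591, a(10)=213608, a(11)=-559233, a(12)=1464091, a(13)=-3833040; answer -3833040
Part 2: U1 = -3833040; r = 8; total draws C(12,2) = 66; favorable C(4,1)*C(8,1) = 32; P = 16/33; answer 16/33
Part 3: U2 = 16/33; threaded value p + q = 49; c = 17609; 17609 is prime, so its only divisors are 1 and 17609; sigma = 1 + 17609 = 17610; answer 17610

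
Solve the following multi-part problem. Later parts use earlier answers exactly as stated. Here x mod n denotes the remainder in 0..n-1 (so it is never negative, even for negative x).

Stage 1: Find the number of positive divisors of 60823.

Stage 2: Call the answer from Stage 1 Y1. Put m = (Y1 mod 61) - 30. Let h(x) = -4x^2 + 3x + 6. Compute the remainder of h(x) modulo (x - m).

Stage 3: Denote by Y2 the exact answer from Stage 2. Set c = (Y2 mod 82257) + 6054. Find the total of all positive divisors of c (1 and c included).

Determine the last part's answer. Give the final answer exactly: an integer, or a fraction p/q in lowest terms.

102648

Stage 1: 60823 = 7 * 8689; number of divisors = (1+1) * (1+1) = 4; answer 4
Stage 2: Y1 = 4; m = -26; remainder = value at the root: -4*(-26)^2 + 3*(-26)^1 + 6 = (-2704) + (-78) + (6) = -2776; answer -2776
Stage 3: Y2 = -2776; c = 85535; 85535 = 5 * 17107; sigma = (1 + 5) * (1 + 17107) = 6 * 17108 = 102648; answer 102648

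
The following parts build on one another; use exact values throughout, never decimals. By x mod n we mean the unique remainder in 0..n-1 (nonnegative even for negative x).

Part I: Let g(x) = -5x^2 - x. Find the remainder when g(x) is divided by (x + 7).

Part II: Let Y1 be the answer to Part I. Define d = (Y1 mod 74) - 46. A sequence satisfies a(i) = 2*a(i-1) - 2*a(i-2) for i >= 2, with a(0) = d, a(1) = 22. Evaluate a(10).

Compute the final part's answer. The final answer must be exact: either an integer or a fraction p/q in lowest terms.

320

Part I: remainder = value at the root: -5*(-7)^2 - 1*(-7)^1 = (-245) + (7) = -238; answer -238
Part II: Y1 = -238; d = 12; a(2) = 2*(22) - 2*(12) = 20; iterating: a(2)=20, a(3)=-4, a(4)=-48, a(5)=-88, a(6)=-80, a(7)=16, a(8)=192, a(9)=352, a(10)=320; answer 320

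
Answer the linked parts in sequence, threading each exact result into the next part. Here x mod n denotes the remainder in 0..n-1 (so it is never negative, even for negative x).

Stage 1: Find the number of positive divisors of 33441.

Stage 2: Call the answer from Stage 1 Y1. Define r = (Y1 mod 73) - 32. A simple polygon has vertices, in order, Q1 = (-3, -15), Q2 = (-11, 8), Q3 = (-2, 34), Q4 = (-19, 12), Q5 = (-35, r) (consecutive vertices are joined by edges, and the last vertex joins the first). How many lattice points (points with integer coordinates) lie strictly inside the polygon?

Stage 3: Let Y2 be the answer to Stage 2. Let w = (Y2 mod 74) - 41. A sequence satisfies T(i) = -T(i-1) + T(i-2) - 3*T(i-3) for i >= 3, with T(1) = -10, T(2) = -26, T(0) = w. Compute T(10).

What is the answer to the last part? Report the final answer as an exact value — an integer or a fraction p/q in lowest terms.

-5906

Stage 1: 33441 = 3 * 71 * 157; number of divisors = (1+1) * (1+1) * (1+1) = 8; answer 8
Stage 2: Y1 = 8; r = -24; cross terms: (-3*8 - -11*-15)=-189, (-11*34 - -2*8)=-358, (-2*12 - -19*34)=622, (-19*-24 - -35*12)=876, (-35*-15 - -3*-24)=453; twice the area = |1404| = 1404; area = 702; boundary points = 1 + 1 + 1 + 4 + 1 = 8; strictly interior points = area - boundary/2 + 1 = 699; answer 699
Stage 3: Y2 = 699; w = -8; T(3) = -1*(-26) + 1*(-10) - 3*(-8) = 40; iterating: T(3)=40, T(4)=-36, T(5)=154, T(6)=-310, T(7)=572, T(8)=-1344, T(9)=2846, T(10)=-5906; answer -5906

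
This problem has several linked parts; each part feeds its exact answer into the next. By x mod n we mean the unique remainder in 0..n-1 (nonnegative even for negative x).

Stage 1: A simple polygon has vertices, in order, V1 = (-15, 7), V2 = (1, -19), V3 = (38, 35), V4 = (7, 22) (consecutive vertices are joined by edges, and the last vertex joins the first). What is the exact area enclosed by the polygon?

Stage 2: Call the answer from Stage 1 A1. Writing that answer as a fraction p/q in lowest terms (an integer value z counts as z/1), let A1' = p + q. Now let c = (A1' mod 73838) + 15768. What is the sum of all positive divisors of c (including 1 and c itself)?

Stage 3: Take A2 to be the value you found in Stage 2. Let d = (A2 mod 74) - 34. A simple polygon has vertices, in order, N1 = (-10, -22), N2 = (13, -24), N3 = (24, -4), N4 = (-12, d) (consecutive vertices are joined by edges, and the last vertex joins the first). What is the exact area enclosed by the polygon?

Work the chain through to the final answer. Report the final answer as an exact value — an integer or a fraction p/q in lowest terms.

905

Stage 1: cross terms: (-15*-19 - 1*7)=278, (1*35 - 38*-19)=757, (38*22 - 7*35)=591, (7*7 - -15*22)=379; twice the area = |2005| = 2005; area = 2005/2; answer 2005/2
Stage 2: A1 = 2005/2; threaded value p + q = 2007; c = 17775; 17775 = 3^2 * 5^2 * 79; sigma = (1 + 3 + 9) * (1 + 5 + 25) * (1 + 79) = 13 * 31 * 80 = 32240; answer 32240
Stage 3: A2 = 32240; d = 16; cross terms: (-10*-24 - 13*-22)=526, (13*-4 - 24*-24)=524, (24*16 - -12*-4)=336, (-12*-22 - -10*16)=424; twice the area = |1810| = 1810; area = 905; answer 905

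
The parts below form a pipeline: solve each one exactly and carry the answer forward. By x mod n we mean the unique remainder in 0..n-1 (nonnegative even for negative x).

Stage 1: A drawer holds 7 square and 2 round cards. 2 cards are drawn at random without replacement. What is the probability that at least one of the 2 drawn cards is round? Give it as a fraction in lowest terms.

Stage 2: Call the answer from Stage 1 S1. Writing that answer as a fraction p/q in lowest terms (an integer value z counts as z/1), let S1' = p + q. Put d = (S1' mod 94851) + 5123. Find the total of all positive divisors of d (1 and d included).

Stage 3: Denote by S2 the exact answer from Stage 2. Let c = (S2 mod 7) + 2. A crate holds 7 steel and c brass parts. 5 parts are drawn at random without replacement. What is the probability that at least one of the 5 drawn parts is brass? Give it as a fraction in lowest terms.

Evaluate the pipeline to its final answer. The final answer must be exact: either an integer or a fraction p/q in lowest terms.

5/6

Stage 1: total draws C(9,2) = 36; complement C(7,2) = 21; favorable 36 - 21 = 15; P = 5/12; answer 5/12
Stage 2: S1 = 5/12; threaded value p + q = 17; d = 5140; 5140 = 2^2 * 5 * 257; sigma = (1 + 2 + 4) * (1 + 5) * (1 + 257) = 7 * 6 * 258 = 10836; answer 10836
Stage 3: S2 = 10836; c = 2; total draws C(9,5) = 126; complement C(7,5) = 21; favorable 126 - 21 = 105; P = 5/6; answer 5/6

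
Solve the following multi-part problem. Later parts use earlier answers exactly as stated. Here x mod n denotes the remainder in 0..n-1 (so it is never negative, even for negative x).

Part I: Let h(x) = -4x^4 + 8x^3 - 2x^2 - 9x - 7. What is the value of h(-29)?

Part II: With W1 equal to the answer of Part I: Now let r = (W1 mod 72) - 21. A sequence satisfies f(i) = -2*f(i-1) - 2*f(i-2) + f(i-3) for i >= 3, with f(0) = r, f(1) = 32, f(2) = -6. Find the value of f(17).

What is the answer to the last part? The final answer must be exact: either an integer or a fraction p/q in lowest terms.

Part I: -4*(-29)^4 + 8*(-29)^3 - 2*(-29)^2 - 9*(-29)^1 - 7 = (-2829124) + (-195112) + (-1682) + (261) + (-7) = -3025664; answer -3025664
Part II: W1 = -3025664; r = 43; f(3) = -2*(-6) - 2*(32) + 1*(43) = -9; iterating: f(3)=-9, f(4)=62, f(5)=-112, f(6)=91, f(7)=104, f(8)=-502, f(9)=887, f(10)=-666, f(11)=-944, f(12)=4107, f(13)=-6992, f(14)=4826, f(15)=8439, f(16)=-33522, f(17)=54992; answer 54992

54992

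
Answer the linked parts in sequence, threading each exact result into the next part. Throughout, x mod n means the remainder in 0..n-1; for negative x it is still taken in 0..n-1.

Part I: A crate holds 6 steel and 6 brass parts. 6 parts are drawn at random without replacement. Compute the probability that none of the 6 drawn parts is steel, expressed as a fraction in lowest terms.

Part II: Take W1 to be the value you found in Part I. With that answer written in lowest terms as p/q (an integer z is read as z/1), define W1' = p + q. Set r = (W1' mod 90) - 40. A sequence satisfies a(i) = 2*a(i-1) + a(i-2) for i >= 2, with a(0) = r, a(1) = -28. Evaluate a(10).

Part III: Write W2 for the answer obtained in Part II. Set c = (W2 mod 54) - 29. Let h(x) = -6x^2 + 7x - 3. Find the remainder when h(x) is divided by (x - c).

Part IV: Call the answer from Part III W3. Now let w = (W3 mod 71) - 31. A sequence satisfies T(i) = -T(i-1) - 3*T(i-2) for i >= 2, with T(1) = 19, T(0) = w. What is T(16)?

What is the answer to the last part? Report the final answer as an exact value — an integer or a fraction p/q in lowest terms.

-88069

Part I: total draws C(12,6) = 924; favorable C(6,6) = 1; P = 1/924; answer 1/924
Part II: W1 = 1/924; threaded value p + q = 925; r = -15; a(2) = 2*(-28) + 1*(-15) = -71; iterating: a(2)=-71, a(3)=-170, a(4)=-411, a(5)=-992, a(6)=-2395, a(7)=-5782, a(8)=-13959, a(9)=-33700, a(10)=-81359; answer -81359
Part III: W2 = -81359; c = -10; remainder = value at the root: -6*(-10)^2 + 7*(-10)^1 - 3 = (-600) + (-70) + (-3) = -673; answer -673
Part IV: W3 = -673; w = 6; T(2) = -1*(19) - 3*(6) = -37; iterating: T(2)=-37, T(3)=-20, T(4)=131, T(5)=-71, T(6)=-322, T(7)=535, T(8)=431, T(9)=-2036, T(10)=743, T(11)=5365, T(12)=-7594, T(13)=-8501, T(14)=31283, T(15)=-5780, T(16)=-88069; answer -88069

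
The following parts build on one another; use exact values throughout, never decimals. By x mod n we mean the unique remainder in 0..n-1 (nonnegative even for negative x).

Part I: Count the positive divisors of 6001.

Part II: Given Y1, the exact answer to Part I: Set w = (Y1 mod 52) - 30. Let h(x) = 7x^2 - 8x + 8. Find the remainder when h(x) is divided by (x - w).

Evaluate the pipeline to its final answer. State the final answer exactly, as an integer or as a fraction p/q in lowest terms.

Part I: 6001 = 17 * 353; number of divisors = (1+1) * (1+1) = 4; answer 4
Part II: Y1 = 4; w = -26; remainder = value at the root: 7*(-26)^2 - 8*(-26)^1 + 8 = (4732) + (208) + (8) = 4948; answer 4948

4948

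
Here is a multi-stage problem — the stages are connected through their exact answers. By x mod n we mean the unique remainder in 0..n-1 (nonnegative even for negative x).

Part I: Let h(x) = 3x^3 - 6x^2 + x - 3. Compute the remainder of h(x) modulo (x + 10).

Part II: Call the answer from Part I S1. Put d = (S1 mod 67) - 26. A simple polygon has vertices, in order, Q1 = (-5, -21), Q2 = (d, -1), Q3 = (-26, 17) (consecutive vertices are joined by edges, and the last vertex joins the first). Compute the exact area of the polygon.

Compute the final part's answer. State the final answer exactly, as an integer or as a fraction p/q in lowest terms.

94

Part I: remainder = value at the root: 3*(-10)^3 - 6*(-10)^2 + 1*(-10)^1 - 3 = (-3000) + (-600) + (-10) + (-3) = -3613; answer -3613
Part II: S1 = -3613; d = -21; cross terms: (-5*-1 - -21*-21)=-436, (-21*17 - -26*-1)=-383, (-26*-21 - -5*17)=631; twice the area = |-188| = 188; area = 94; answer 94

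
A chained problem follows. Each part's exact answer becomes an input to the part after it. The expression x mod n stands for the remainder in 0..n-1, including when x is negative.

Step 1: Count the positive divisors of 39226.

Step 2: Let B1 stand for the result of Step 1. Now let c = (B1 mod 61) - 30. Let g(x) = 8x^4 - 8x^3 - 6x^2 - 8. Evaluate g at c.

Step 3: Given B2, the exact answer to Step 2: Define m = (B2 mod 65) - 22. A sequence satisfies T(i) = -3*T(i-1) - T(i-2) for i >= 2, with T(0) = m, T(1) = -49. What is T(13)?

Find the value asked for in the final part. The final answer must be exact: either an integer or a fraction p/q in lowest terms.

-6272833

Step 1: 39226 = 2 * 11 * 1783; number of divisors = (1+1) * (1+1) * (1+1) = 8; answer 8
Step 2: B1 = 8; c = -22; 8*(-22)^4 - 8*(-22)^3 - 6*(-22)^2 - 8 = (1874048) + (85184) + (-2904) + (-8) = 1956320; answer 1956320
Step 3: B2 = 1956320; m = -7; T(2) = -3*(-49) - 1*(-7) = 154; iterating: T(2)=154, T(3)=-413, T(4)=1085, T(5)=-2842, T(6)=7441, T(7)=-19481, T(8)=51002, T(9)=-133525, T(10)=349573, T(11)=-915194, T(12)=2396009, T(13)=-6272833; answer -6272833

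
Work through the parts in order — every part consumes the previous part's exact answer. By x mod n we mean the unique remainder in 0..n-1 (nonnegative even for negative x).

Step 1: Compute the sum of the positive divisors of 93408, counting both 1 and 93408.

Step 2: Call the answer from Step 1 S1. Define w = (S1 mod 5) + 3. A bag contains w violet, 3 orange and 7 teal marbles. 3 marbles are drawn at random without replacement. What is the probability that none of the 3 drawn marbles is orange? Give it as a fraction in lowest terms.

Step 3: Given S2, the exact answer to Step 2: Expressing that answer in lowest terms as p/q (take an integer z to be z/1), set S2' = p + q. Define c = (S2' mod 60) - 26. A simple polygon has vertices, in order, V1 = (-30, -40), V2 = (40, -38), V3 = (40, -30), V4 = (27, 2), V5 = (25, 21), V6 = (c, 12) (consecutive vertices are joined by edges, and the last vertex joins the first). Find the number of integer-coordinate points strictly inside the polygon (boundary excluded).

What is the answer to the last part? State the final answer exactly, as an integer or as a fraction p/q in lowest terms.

Step 1: 93408 = 2^5 * 3 * 7 * 139; sigma = (1 + 2 + 4 + 8 + 16 + 32) * (1 + 3) * (1 + 7) * (1 + 139) = 63 * 4 * 8 * 140 = 282240; answer 282240
Step 2: S1 = 282240; w = 3; total draws C(13,3) = 286; favorable C(10,3) = 120; P = 60/143; answer 60/143
Step 3: S2 = 60/143; threaded value p + q = 203; c = -3; cross terms: (-30*-38 - 40*-40)=2740, (40*-30 - 40*-38)=320, (40*2 - 27*-30)=890, (27*21 - 25*2)=517, (25*12 - -3*21)=363, (-3*-40 - -30*12)=480; twice the area = |5310| = 5310; area = 2655; boundary points = 2 + 8 + 1 + 1 + 1 + 1 = 14; strictly interior points = area - boundary/2 + 1 = 2649; answer 2649

2649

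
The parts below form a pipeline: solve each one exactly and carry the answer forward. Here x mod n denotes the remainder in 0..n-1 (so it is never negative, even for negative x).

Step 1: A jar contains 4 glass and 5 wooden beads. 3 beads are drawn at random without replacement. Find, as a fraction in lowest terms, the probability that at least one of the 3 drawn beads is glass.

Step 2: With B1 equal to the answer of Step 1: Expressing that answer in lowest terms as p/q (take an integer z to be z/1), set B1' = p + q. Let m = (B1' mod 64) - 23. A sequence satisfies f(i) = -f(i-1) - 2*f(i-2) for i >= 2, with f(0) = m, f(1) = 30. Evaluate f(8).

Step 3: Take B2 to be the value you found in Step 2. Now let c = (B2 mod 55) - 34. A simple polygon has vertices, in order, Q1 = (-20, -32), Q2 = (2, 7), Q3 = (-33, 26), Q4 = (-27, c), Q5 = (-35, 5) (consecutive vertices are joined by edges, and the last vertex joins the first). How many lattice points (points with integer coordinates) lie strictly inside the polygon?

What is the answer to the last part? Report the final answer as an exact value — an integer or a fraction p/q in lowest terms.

998

Step 1: total draws C(9,3) = 84; complement C(5,3) = 10; favorable 84 - 10 = 74; P = 37/42; answer 37/42
Step 2: B1 = 37/42; threaded value p + q = 79; m = -8; f(2) = -1*(30) - 2*(-8) = -14; iterating: f(2)=-14, f(3)=-46, f(4)=74, f(5)=18, f(6)=-166, f(7)=130, f(8)=202; answer 202
Step 3: B2 = 202; c = 3; cross terms: (-20*7 - 2*-32)=-76, (2*26 - -33*7)=283, (-33*3 - -27*26)=603, (-27*5 - -35*3)=-30, (-35*-32 - -20*5)=1220; twice the area = |2000| = 2000; area = 1000; boundary points = 1 + 1 + 1 + 2 + 1 = 6; strictly interior points = area - boundary/2 + 1 = 998; answer 998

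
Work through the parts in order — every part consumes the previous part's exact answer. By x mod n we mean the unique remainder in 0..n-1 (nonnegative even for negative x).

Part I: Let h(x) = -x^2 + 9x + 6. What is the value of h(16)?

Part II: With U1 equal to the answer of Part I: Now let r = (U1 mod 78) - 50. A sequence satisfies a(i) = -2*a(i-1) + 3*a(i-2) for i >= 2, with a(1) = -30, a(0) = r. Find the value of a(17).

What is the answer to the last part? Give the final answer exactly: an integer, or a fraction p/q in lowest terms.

Part I: -1*(16)^2 + 9*(16)^1 + 6 = (-256) + (144) + (6) = -106; answer -106
Part II: U1 = -106; r = 0; a(2) = -2*(-30) + 3*(0) = 60; iterating: a(2)=60, a(3)=-210, a(4)=600, a(5)=-1830, a(6)=5460, a(7)=-16410, a(8)=49200, a(9)=-147630, a(10)=442860, a(11)=-1328610, a(12)=3985800, a(13)=-11957430, a(14)=35872260, a(15)=-107616810, a(16)=322850400, a(17)=-968551230; answer -968551230

-968551230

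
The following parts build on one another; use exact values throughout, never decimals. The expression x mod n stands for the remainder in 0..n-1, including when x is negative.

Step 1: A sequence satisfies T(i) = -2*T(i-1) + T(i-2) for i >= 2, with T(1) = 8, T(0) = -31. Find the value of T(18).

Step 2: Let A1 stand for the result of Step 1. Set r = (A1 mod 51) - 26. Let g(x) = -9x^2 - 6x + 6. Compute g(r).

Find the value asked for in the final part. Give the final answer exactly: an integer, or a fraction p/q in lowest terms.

-4218

Step 1: T(2) = -2*(8) + 1*(-31) = -47; iterating: T(2)=-47, T(3)=102, T(4)=-251, T(5)=604, T(6)=-1459, T(7)=3522, T(8)=-8503, T(9)=20528, T(10)=-49559, T(11)=119646, T(12)=-288851, T(13)=697348, T(14)=-1683547, T(15)=4064442, T(16)=-9812431, T(17)=23689304, T(18)=-57191039; answer -57191039
Step 2: A1 = -57191039; r = -22; -9*(-22)^2 - 6*(-22)^1 + 6 = (-4356) + (132) + (6) = -4218; answer -4218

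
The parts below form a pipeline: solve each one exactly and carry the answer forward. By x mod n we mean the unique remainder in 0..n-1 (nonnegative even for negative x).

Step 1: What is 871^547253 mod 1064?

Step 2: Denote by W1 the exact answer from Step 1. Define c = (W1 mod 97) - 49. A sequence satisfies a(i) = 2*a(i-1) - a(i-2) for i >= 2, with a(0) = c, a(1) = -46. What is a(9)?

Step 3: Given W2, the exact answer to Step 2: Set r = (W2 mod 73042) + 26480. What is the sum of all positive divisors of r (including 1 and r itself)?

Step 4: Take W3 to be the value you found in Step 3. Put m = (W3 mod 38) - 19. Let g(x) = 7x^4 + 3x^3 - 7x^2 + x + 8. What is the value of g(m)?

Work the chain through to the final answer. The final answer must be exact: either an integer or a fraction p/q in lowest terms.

597388

Step 1: squarings mod 1064: 871^1=871, 871^2=9, 871^4=81, 871^8=177, 871^16=473, 871^32=289, 871^64=529, 871^128=9, 871^256=81, 871^512=177, 871^1024=473, 871^2048=289, 871^4096=529, 871^8192=9, 871^16384=81, 871^32768=177, 871^65536=473, 871^131072=289, 871^262144=529, 871^524288=9; 871^547253 = 871^1 * 871^4 * 871^16 * 871^32 * 871^128 * 871^256 * 871^2048 * 871^4096 * 871^16384 * 871^524288 = 215 (mod 1064); answer 215
Step 2: W1 = 215; c = -28; a(2) = 2*(-46) - 1*(-28) = -64; iterating: a(2)=-64, a(3)=-82, a(4)=-100, a(5)=-118, a(6)=-136, a(7)=-154, a(8)=-172, a(9)=-190; answer -190
Step 3: W2 = -190; r = 99332; 99332 = 2^2 * 19 * 1307; sigma = (1 + 2 + 4) * (1 + 19) * (1 + 1307) = 7 * 20 * 1308 = 183120; answer 183120
Step 4: W3 = 183120; m = 17; 7*(17)^4 + 3*(17)^3 - 7*(17)^2 + 1*(17)^1 + 8 = (584647) + (14739) + (-2023) + (17) + (8) = 597388; answer 597388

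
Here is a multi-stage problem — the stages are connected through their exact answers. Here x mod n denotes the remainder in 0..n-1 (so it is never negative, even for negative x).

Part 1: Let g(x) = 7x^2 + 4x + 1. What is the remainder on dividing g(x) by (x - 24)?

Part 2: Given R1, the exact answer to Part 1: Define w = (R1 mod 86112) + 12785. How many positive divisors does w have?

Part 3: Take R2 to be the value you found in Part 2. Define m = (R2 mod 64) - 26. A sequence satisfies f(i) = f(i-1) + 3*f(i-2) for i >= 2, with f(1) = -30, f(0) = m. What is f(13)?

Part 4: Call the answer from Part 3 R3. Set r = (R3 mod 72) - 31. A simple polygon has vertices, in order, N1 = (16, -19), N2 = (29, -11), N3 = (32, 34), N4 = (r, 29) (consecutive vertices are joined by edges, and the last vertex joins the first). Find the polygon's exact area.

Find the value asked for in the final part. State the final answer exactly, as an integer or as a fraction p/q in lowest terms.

Part 1: remainder = value at the root: 7*(24)^2 + 4*(24)^1 + 1 = (4032) + (96) + (1) = 4129; answer 4129
Part 2: R1 = 4129; w = 16914; 16914 = 2 * 3 * 2819; number of divisors = (1+1) * (1+1) * (1+1) = 8; answer 8
Part 3: R2 = 8; m = -18; f(2) = 1*(-30) + 3*(-18) = -84; iterating: f(2)=-84, f(3)=-174, f(4)=-426, f(5)=-948, f(6)=-2226, f(7)=-5070, f(8)=-11748, f(9)=-26958, f(10)=-62202, f(11)=-143076, f(12)=-329682, f(13)=-758910; answer -758910
Part 4: R3 = -758910; r = 11; cross terms: (16*-11 - 29*-19)=375, (29*34 - 32*-11)=1338, (32*29 - 11*34)=554, (11*-19 - 16*29)=-673; twice the area = |1594| = 1594; area = 797; answer 797

797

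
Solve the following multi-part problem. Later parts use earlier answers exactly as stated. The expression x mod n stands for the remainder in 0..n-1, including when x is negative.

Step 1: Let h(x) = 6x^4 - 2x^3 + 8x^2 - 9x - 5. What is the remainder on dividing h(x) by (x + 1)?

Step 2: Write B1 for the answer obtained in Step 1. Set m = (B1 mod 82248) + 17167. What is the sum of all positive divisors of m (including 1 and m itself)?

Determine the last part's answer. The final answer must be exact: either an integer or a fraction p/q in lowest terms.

Step 1: remainder = value at the root: 6*(-1)^4 - 2*(-1)^3 + 8*(-1)^2 - 9*(-1)^1 - 5 = (6) + (2) + (8) + (9) + (-5) = 20; answer 20
Step 2: B1 = 20; m = 17187; 17187 = 3 * 17 * 337; sigma = (1 + 3) * (1 + 17) * (1 + 337) = 4 * 18 * 338 = 24336; answer 24336

24336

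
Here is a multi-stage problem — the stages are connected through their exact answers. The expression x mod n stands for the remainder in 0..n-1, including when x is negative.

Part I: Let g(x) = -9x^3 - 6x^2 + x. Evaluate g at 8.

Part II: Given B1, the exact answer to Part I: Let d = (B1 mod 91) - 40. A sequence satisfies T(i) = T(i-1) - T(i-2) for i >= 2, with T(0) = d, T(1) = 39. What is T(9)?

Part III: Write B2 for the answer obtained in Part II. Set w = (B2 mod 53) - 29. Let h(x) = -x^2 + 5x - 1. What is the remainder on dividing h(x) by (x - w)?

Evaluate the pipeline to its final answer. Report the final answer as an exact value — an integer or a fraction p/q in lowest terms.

Part I: -9*(8)^3 - 6*(8)^2 + 1*(8)^1 = (-4608) + (-384) + (8) = -4984; answer -4984
Part II: B1 = -4984; d = -19; T(2) = 1*(39) - 1*(-19) = 58; iterating: T(2)=58, T(3)=19, T(4)=-39, T(5)=-58, T(6)=-19, T(7)=39, T(8)=58, T(9)=19; answer 19
Part III: B2 = 19; w = -10; remainder = value at the root: -1*(-10)^2 + 5*(-10)^1 - 1 = (-100) + (-50) + (-1) = -151; answer -151

-151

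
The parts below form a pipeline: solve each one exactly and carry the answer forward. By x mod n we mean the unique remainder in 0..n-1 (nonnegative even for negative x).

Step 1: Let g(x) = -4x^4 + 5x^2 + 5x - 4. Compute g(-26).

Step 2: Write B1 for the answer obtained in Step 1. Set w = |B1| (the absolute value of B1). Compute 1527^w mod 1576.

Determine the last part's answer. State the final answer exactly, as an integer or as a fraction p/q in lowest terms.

1241

Step 1: -4*(-26)^4 + 5*(-26)^2 + 5*(-26)^1 - 4 = (-1827904) + (3380) + (-130) + (-4) = -1824658; answer -1824658
Step 2: B1 = -1824658; w = 1824658; squarings mod 1576: 1527^1=1527, 1527^2=825, 1527^4=1369, 1527^8=297, 1527^16=1529, 1527^32=633, 1527^64=385, 1527^128=81, 1527^256=257, 1527^512=1433, 1527^1024=1537, 1527^2048=1521, 1527^4096=1449, 1527^8192=369, 1527^16384=625, 1527^32768=1353, 1527^65536=873, 1527^131072=921, 1527^262144=353, 1527^524288=105, 1527^1048576=1569; 1527^1824658 = 1527^2 * 1527^16 * 1527^128 * 1527^256 * 1527^512 * 1527^1024 * 1527^4096 * 1527^16384 * 1527^32768 * 1527^65536 * 1527^131072 * 1527^524288 * 1527^1048576 = 1241 (mod 1576); answer 1241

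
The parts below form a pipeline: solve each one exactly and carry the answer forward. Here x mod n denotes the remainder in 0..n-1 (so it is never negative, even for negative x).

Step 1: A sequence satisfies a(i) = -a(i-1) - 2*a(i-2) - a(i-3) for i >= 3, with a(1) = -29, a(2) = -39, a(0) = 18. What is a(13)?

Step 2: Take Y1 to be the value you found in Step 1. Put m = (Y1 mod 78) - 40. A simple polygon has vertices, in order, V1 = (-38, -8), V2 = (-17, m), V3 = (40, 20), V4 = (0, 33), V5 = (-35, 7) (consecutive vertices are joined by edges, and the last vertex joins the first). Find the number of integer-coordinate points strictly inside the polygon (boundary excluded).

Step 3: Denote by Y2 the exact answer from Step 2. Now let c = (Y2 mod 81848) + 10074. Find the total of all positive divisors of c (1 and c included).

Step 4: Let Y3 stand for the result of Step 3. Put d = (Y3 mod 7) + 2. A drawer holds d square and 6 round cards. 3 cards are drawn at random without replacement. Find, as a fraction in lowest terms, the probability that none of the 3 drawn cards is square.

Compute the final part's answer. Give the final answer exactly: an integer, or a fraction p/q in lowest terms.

1/6

Step 1: a(3) = -1*(-39) - 2*(-29) - 1*(18) = 79; iterating: a(3)=79, a(4)=28, a(5)=-147, a(6)=12, a(7)=254, a(8)=-131, a(9)=-389, a(10)=397, a(11)=512, a(12)=-917, a(13)=-504; answer -504
Step 2: Y1 = -504; m = 2; cross terms: (-38*2 - -17*-8)=-212, (-17*20 - 40*2)=-420, (40*33 - 0*20)=1320, (0*7 - -35*33)=1155, (-35*-8 - -38*7)=546; twice the area = |2389| = 2389; area = 2389/2; boundary points = 1 + 3 + 1 + 1 + 3 = 9; strictly interior points = area - boundary/2 + 1 = 1191; answer 1191
Step 3: Y2 = 1191; c = 11265; 11265 = 3 * 5 * 751; sigma = (1 + 3) * (1 + 5) * (1 + 751) = 4 * 6 * 752 = 18048; answer 18048
Step 4: Y3 = 18048; d = 4; total draws C(10,3) = 120; favorable C(6,3) = 20; P = 1/6; answer 1/6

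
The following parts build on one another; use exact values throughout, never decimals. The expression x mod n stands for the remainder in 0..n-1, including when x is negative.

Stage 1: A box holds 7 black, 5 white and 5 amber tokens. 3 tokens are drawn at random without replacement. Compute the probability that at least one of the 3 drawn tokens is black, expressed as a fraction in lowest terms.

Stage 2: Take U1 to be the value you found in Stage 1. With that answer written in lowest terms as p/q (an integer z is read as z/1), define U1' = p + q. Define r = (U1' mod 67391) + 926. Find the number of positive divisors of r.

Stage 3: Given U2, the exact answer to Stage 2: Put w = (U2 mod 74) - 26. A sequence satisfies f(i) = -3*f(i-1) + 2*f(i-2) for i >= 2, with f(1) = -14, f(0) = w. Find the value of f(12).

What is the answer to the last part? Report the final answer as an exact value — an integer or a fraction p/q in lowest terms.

3932118

Stage 1: total draws C(17,3) = 680; complement C(10,3) = 120; favorable 680 - 120 = 560; P = 14/17; answer 14/17
Stage 2: U1 = 14/17; threaded value p + q = 31; r = 957; 957 = 3 * 11 * 29; number of divisors = (1+1) * (1+1) * (1+1) = 8; answer 8
Stage 3: U2 = 8; w = -18; f(2) = -3*(-14) + 2*(-18) = 6; iterating: f(2)=6, f(3)=-46, f(4)=150, f(5)=-542, f(6)=1926, f(7)=-6862, f(8)=24438, f(9)=-87038, f(10)=309990, f(11)=-1104046, f(12)=3932118; answer 3932118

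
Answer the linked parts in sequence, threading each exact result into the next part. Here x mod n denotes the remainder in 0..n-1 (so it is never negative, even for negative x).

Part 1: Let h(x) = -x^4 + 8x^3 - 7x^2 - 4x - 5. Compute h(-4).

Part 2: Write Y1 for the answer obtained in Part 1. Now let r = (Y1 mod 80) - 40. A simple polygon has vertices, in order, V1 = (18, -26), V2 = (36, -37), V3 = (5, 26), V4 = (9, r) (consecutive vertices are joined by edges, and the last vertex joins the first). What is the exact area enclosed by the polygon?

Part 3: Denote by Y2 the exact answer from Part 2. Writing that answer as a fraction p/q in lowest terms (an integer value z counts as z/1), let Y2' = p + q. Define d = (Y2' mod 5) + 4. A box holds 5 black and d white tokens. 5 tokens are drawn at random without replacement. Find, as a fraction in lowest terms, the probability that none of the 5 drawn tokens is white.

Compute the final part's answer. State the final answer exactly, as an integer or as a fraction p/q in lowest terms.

Part 1: -1*(-4)^4 + 8*(-4)^3 - 7*(-4)^2 - 4*(-4)^1 - 5 = (-256) + (-512) + (-112) + (16) + (-5) = -869; answer -869
Part 2: Y1 = -869; r = -29; cross terms: (18*-37 - 36*-26)=270, (36*26 - 5*-37)=1121, (5*-29 - 9*26)=-379, (9*-26 - 18*-29)=288; twice the area = |1300| = 1300; area = 650; answer 650
Part 3: Y2 = 650; threaded value p + q = 651; d = 5; total draws C(10,5) = 252; favorable C(5,5) = 1; P = 1/252; answer 1/252

1/252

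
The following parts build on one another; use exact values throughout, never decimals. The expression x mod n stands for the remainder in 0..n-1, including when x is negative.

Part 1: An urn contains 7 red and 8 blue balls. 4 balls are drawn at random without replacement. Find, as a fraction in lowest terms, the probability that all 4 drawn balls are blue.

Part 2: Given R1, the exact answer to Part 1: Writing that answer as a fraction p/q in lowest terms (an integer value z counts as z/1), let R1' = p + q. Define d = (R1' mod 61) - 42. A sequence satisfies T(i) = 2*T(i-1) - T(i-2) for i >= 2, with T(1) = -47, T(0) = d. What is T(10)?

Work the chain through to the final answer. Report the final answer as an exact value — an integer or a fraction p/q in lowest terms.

Part 1: total draws C(15,4) = 1365; favorable C(8,4) = 70; P = 2/39; answer 2/39
Part 2: R1 = 2/39; threaded value p + q = 41; d = -1; T(2) = 2*(-47) - 1*(-1) = -93; iterating: T(2)=-93, T(3)=-139, T(4)=-185, T(5)=-231, T(6)=-277, T(7)=-323, T(8)=-369, T(9)=-415, T(10)=-461; answer -461

-461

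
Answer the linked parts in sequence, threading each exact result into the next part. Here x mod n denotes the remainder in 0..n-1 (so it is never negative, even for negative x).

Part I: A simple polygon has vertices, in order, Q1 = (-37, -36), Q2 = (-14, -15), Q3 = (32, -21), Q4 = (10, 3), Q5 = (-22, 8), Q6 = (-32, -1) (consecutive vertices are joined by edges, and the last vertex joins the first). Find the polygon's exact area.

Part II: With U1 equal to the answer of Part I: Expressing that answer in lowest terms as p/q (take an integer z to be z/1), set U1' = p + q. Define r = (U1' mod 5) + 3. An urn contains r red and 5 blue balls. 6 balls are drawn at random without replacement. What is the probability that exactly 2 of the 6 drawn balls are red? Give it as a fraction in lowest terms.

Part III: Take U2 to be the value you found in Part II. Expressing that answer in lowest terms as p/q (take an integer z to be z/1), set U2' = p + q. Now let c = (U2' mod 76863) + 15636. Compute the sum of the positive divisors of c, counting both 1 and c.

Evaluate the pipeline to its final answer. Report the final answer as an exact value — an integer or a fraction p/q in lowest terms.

Part I: cross terms: (-37*-15 - -14*-36)=51, (-14*-21 - 32*-15)=774, (32*3 - 10*-21)=306, (10*8 - -22*3)=146, (-22*-1 - -32*8)=278, (-32*-36 - -37*-1)=1115; twice the area = |2670| = 2670; area = 1335; answer 1335
Part II: U1 = 1335; threaded value p + q = 1336; r = 4; total draws C(9,6) = 84; favorable C(4,2)*C(5,4) = 30; P = 5/14; answer 5/14
Part III: U2 = 5/14; threaded value p + q = 19; c = 15655; 15655 = 5 * 31 * 101; sigma = (1 + 5) * (1 + 31) * (1 + 101) = 6 * 32 * 102 = 19584; answer 19584

19584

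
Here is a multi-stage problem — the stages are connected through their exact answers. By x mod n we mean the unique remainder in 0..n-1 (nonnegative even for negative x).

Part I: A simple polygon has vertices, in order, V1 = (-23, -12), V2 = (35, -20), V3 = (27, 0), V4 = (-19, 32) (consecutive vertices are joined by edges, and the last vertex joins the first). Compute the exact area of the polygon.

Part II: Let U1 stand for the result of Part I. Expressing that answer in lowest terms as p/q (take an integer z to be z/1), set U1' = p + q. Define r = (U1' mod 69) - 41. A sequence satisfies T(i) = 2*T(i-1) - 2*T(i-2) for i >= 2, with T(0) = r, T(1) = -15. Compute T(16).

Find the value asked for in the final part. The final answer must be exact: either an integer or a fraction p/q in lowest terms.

Part I: cross terms: (-23*-20 - 35*-12)=880, (35*0 - 27*-20)=540, (27*32 - -19*0)=864, (-19*-12 - -23*32)=964; twice the area = |3248| = 3248; area = 1624; answer 1624
Part II: U1 = 1624; threaded value p + q = 1625; r = -3; T(2) = 2*(-15) - 2*(-3) = -24; iterating: T(2)=-24, T(3)=-18, T(4)=12, T(5)=60, T(6)=96, T(7)=72, T(8)=-48, T(9)=-240, T(10)=-384, T(11)=-288, T(12)=192, T(13)=960, T(14)=1536, T(15)=1152, T(16)=-768; answer -768

-768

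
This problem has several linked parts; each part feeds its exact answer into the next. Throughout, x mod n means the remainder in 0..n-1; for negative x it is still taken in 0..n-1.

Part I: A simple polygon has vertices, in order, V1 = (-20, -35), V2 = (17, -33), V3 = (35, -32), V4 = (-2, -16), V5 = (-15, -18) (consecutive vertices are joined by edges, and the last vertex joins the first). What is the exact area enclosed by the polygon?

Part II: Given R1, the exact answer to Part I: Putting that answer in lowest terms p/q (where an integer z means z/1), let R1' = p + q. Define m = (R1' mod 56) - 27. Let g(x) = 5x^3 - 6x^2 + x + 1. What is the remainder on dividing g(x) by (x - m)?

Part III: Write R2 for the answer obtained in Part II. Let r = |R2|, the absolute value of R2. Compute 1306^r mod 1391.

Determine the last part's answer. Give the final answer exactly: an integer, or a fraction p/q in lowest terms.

Part I: cross terms: (-20*-33 - 17*-35)=1255, (17*-32 - 35*-33)=611, (35*-16 - -2*-32)=-624, (-2*-18 - -15*-16)=-204, (-15*-35 - -20*-18)=165; twice the area = |1203| = 1203; area = 1203/2; answer 1203/2
Part II: R1 = 1203/2; threaded value p + q = 1205; m = 2; remainder = value at the root: 5*(2)^3 - 6*(2)^2 + 1*(2)^1 + 1 = (40) + (-24) + (2) + (1) = 19; answer 19
Part III: R2 = 19; r = 19; squarings mod 1391: 1306^1=1306, 1306^2=270, 1306^4=568, 1306^8=1303, 1306^16=789; 1306^19 = 1306^1 * 1306^2 * 1306^16 = 488 (mod 1391); answer 488

488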